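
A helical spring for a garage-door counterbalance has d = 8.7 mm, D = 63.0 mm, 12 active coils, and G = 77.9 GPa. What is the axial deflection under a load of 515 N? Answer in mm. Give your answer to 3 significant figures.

27.7 mm

k = Gd⁴/(8D³N_a) = (77.9×10³)(8.7⁴)/(8·63.0³·12) = 18.592 N/mm
δ = F/k = 515 / 18.592 = 27.7 mm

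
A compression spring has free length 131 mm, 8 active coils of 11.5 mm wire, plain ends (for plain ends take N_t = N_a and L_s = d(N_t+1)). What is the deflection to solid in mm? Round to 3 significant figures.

N_t = 8; L_s = 11.5·9 = 103.5 mm
δ_solid = L₀ − L_s = 131 − 103.5 = 27.5 mm

27.5 mm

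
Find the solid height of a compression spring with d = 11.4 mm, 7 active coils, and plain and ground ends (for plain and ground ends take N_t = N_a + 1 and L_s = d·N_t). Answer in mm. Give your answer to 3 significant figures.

plain and ground ends: N_t = N_a + 1 = 7 + 1 = 8
L_s = d·N_t = 11.4 × 8 = 91.2 mm

91.2 mm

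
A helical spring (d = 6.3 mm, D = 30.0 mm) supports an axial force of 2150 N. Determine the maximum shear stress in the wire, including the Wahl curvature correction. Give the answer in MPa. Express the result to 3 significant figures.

873 MPa

Spring index C = D/d = 30.0/6.3 = 4.7619
K_W = (4C−1)/(4C−4) + 0.615/C = 18.048/15.048 + 0.1291 = 1.3285
τ₀ = 8FD/(πd³) = 8·2150·30.0/(π·6.3³) = 516000/785.55 = 656.87 MPa
τ_max = K·τ₀ = 1.3285 × 656.87 = 872.66 MPa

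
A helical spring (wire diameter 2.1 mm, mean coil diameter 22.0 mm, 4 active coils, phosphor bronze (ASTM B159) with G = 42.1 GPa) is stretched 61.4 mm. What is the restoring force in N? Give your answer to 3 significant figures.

k = Gd⁴/(8D³N_a) = (42.1×10³)(2.1⁴)/(8·22.0³·4) = 2.4029 N/mm
F = k·δ = 2.4029 × 61.4 = 147.54 N

148 N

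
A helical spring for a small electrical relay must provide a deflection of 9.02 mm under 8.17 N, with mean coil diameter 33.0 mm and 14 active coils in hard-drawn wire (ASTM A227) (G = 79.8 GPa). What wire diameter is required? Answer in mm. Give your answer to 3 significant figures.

2.60 mm

Required rate k = F/δ = 8.17/9.02 = 0.90576 N/mm
d = (8D³N_a·k / G)^(1/4) = (8·33.0³·14·0.90576 / (79.8×10³))^0.25
  = (45.685)^0.25 = 2.5998 mm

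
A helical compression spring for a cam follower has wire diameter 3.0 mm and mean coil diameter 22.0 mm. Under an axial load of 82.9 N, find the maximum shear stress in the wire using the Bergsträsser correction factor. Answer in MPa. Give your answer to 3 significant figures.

Spring index C = D/d = 22.0/3.0 = 7.3333
K_B = (4C+2)/(4C−3) = 31.333/26.333 = 1.1899
τ₀ = 8FD/(πd³) = 8·82.9·22.0/(π·3.0³) = 14590.4/84.823 = 172.01 MPa
τ_max = K·τ₀ = 1.1899 × 172.01 = 204.67 MPa

205 MPa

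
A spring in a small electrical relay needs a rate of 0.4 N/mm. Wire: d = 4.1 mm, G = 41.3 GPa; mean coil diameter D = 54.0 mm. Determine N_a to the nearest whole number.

23

N_a = Gd⁴/(8D³k) = (41.3×10³ × 4.1⁴)/(8 × 54.0³ × 0.4)
    = 1.16704e+07 / 503885 = 23.16 → 23 coils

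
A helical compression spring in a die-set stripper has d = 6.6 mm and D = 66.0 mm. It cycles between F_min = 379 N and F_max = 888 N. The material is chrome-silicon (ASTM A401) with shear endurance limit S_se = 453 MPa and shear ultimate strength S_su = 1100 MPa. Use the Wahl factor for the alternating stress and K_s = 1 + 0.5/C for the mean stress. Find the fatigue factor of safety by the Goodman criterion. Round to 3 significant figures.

C = D/d = 66.0/6.6 = 10.0000; K_W = (4C−1)/(4C−4)+0.615/C = 1.1448; K_s = 1+0.5/C = 1.0500
F_a = (F_max−F_min)/2 = 254.5 N; F_m = (F_max+F_min)/2 = 633.5 N
τ_a = K_W·8F_aD/(πd³) = 1.1448 × 148.78 = 170.33 MPa
τ_m = K_s·8F_mD/(πd³) = 1.0500 × 370.34 = 388.86 MPa
Goodman: 1/n_f = τ_a/S_se + τ_m/S_su = 170.33/453 + 388.86/1100 = 0.37600 + 0.35350 = 0.7295
n_f = 1/0.7295 = 1.371

1.37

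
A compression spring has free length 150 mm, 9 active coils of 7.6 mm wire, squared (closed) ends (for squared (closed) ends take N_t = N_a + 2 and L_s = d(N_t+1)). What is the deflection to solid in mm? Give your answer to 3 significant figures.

58.8 mm

N_t = 11; L_s = 7.6·12 = 91.2 mm
δ_solid = L₀ − L_s = 150 − 91.2 = 58.8 mm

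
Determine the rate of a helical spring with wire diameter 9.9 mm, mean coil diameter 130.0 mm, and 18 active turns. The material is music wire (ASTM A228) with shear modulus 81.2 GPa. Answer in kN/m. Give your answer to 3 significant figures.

k = Gd⁴/(8D³N_a) = (81.2×10³ × 9.9⁴) / (8 × 130.0³ × 18)
  = 7.80004e+08 / 3.16368e+08 = 2.4655 N/mm

2.47 kN/m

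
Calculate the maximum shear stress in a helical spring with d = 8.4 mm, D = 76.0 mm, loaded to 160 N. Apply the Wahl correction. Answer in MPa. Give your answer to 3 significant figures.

Spring index C = D/d = 76.0/8.4 = 9.0476
K_W = (4C−1)/(4C−4) + 0.615/C = 35.190/32.190 + 0.0680 = 1.1612
τ₀ = 8FD/(πd³) = 8·160·76.0/(π·8.4³) = 97280/1862 = 52.244 MPa
τ_max = K·τ₀ = 1.1612 × 52.244 = 60.664 MPa

60.7 MPa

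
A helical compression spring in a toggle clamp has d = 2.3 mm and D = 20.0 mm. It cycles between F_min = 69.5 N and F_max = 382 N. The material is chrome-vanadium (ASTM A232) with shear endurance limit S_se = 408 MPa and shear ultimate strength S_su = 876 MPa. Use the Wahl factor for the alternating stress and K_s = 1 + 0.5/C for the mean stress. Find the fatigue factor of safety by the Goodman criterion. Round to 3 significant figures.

0.332

C = D/d = 20.0/2.3 = 8.6957; K_W = (4C−1)/(4C−4)+0.615/C = 1.1682; K_s = 1+0.5/C = 1.0575
F_a = (F_max−F_min)/2 = 156.25 N; F_m = (F_max+F_min)/2 = 225.75 N
τ_a = K_W·8F_aD/(πd³) = 1.1682 × 654.04 = 764.04 MPa
τ_m = K_s·8F_mD/(πd³) = 1.0575 × 944.96 = 999.3 MPa
Goodman: 1/n_f = τ_a/S_se + τ_m/S_su = 764.04/408 + 999.3/876 = 1.87265 + 1.14075 = 3.0134
n_f = 1/3.0134 = 0.3319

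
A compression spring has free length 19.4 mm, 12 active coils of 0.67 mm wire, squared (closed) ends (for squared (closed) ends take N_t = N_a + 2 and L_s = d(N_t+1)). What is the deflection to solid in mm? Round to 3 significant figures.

9.35 mm

N_t = 14; L_s = 0.67·15 = 10.05 mm
δ_solid = L₀ − L_s = 19.4 − 10.05 = 9.35 mm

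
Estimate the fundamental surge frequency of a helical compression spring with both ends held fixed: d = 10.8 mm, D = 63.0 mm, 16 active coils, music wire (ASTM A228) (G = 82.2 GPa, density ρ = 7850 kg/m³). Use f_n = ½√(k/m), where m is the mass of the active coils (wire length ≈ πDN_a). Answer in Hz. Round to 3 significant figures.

61.9 Hz

k = Gd⁴/(8D³N_a) = (82.2×10³)(10.8⁴)/(8·63.0³·16) = 34.941 N/mm = 34941 N/m
Wire length L = πDN_a = π·63.0·16 = 3166.7 mm
m = ρ·(πd²/4)·L = 7850 × 91.609×10⁻⁶ m² × 3.1667 m = 2.2773 kg
f_n = ½√(k/m) = 0.5·√(34941/2.2773) = 0.5·√(15343) = 61.934 Hz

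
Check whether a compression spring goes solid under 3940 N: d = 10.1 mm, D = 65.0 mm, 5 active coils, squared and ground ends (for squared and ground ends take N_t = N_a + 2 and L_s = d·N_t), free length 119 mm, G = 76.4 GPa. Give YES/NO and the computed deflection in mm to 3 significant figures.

YES, δ = 54.4 mm

k = Gd⁴/(8D³N_a) = (76.4×10³)(10.1⁴)/(8·65.0³·5) = 72.373 N/mm
N_t = 7; L_s = 10.1·7 = 70.7 mm; δ_solid = L₀ − L_s = 119 − 70.7 = 48.3 mm
δ = F/k = 3940/72.373 = 54.44 mm
δ ≥ δ_solid → spring goes solid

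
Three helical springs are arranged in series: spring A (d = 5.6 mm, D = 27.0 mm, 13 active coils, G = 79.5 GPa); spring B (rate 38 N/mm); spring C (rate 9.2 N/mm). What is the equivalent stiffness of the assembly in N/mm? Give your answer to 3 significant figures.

k_A = Gd⁴/(8D³N_a) = (79.5×10³)(5.6⁴)/(8·27.0³·13) = 38.194 N/mm
Series: 1/k_eq = 1/38.194 + 1/38 + 1/9.2 = 0.16119; k_eq = 6.2037 N/mm

6.20 N/mm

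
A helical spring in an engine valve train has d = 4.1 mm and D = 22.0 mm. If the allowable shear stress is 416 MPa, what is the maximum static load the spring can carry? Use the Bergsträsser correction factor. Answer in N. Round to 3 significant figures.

403 N

C = D/d = 22.0/4.1 = 5.3659
K_B = (4C+2)/(4C−3) = 23.463/18.463 = 1.2708
τ_max = K·8FD/(πd³) → F_max = τ_allow·πd³/(8DK)
F_max = 416·π·4.1³/(8·22.0·1.2708) = 90073/223.66 = 402.72 N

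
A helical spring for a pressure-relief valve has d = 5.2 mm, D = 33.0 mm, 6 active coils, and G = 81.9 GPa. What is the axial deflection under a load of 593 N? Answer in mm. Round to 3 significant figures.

17.1 mm

k = Gd⁴/(8D³N_a) = (81.9×10³)(5.2⁴)/(8·33.0³·6) = 34.715 N/mm
δ = F/k = 593 / 34.715 = 17.082 mm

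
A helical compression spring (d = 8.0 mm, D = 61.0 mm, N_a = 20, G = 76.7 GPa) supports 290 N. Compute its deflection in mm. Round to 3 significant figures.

33.5 mm

k = Gd⁴/(8D³N_a) = (76.7×10³)(8.0⁴)/(8·61.0³·20) = 8.6506 N/mm
δ = F/k = 290 / 8.6506 = 33.524 mm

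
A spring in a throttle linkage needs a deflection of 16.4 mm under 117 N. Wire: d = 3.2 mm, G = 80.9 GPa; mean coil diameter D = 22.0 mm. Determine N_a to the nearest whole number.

14

Required rate k = F/δ = 117/16.4 = 7.1341 N/mm
N_a = Gd⁴/(8D³k) = (80.9×10³ × 3.2⁴)/(8 × 22.0³ × 7.1341)
    = 8.48298e+06 / 607715 = 13.96 → 14 coils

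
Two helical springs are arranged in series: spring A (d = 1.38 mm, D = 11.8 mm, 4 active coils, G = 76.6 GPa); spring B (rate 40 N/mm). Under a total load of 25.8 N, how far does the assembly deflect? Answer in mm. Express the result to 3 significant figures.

5.53 mm

k_A = Gd⁴/(8D³N_a) = (76.6×10³)(1.38⁴)/(8·11.8³·4) = 5.2838 N/mm
Series: 1/k_eq = 1/5.2838 + 1/40 = 0.21426; k_eq = 4.6673 N/mm
δ = F/k_eq = 25.8/4.6673 = 5.5278 mm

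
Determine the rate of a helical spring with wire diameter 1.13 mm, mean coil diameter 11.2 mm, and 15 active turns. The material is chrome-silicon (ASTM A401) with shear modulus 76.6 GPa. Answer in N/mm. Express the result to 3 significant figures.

k = Gd⁴/(8D³N_a) = (76.6×10³ × 1.13⁴) / (8 × 11.2³ × 15)
  = 124894 / 168591 = 0.74081 N/mm

0.741 N/mm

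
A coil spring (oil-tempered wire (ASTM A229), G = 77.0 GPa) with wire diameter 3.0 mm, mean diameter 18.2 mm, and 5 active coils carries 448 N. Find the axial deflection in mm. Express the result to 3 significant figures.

17.3 mm

k = Gd⁴/(8D³N_a) = (77.0×10³)(3.0⁴)/(8·18.2³·5) = 25.864 N/mm
δ = F/k = 448 / 25.864 = 17.321 mm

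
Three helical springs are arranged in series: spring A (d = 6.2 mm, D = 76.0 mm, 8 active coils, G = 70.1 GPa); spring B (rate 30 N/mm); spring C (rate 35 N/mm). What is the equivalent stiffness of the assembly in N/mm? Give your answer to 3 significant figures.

k_A = Gd⁴/(8D³N_a) = (70.1×10³)(6.2⁴)/(8·76.0³·8) = 3.6869 N/mm
Series: 1/k_eq = 1/3.6869 + 1/30 + 1/35 = 0.33313; k_eq = 3.0018 N/mm

3.00 N/mm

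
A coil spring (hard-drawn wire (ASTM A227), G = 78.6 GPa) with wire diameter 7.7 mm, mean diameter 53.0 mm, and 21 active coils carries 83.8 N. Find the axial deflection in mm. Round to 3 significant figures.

7.59 mm

k = Gd⁴/(8D³N_a) = (78.6×10³)(7.7⁴)/(8·53.0³·21) = 11.047 N/mm
δ = F/k = 83.8 / 11.047 = 7.5857 mm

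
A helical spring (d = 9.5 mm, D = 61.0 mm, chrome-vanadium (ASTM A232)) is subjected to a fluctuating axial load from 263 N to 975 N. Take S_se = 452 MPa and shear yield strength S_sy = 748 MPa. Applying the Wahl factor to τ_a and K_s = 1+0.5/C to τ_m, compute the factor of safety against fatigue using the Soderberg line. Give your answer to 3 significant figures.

C = D/d = 61.0/9.5 = 6.4211; K_W = (4C−1)/(4C−4)+0.615/C = 1.2341; K_s = 1+0.5/C = 1.0779
F_a = (F_max−F_min)/2 = 356 N; F_m = (F_max+F_min)/2 = 619 N
τ_a = K_W·8F_aD/(πd³) = 1.2341 × 64.498 = 79.599 MPa
τ_m = K_s·8F_mD/(πd³) = 1.0779 × 112.15 = 120.88 MPa
Soderberg: 1/n_f = τ_a/S_se + τ_m/S_sy = 79.599/452 + 120.88/748 = 0.17610 + 0.16160 = 0.33771
n_f = 1/0.33771 = 2.961

2.96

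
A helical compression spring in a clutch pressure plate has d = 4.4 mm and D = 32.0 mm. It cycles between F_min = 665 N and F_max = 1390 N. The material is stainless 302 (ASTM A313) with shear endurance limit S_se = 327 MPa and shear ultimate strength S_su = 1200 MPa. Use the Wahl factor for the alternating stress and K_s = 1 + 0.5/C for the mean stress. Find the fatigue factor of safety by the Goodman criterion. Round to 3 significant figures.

C = D/d = 32.0/4.4 = 7.2727; K_W = (4C−1)/(4C−4)+0.615/C = 1.2041; K_s = 1+0.5/C = 1.0688
F_a = (F_max−F_min)/2 = 362.5 N; F_m = (F_max+F_min)/2 = 1027.5 N
τ_a = K_W·8F_aD/(πd³) = 1.2041 × 346.77 = 417.55 MPa
τ_m = K_s·8F_mD/(πd³) = 1.0688 × 982.91 = 1050.5 MPa
Goodman: 1/n_f = τ_a/S_se + τ_m/S_su = 417.55/327 + 1050.5/1200 = 1.27692 + 0.87540 = 2.1523
n_f = 1/2.1523 = 0.4646

0.465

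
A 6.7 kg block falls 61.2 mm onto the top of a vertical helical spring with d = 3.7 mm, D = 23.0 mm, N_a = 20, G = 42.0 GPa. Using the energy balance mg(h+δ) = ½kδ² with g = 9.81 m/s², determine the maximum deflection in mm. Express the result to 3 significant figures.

63.7 mm

k = Gd⁴/(8D³N_a) = (42.0×10³)(3.7⁴)/(8·23.0³·20) = 4.0435 N/mm
W = mg = 6.7 × 9.81 = 65.727 N
½kδ² − Wδ − Wh = 0 → δ = (W + √(W² + 2kWh))/k
δ = (65.727 + √(4320 + 32529.5))/4.0435 = (65.727 + 191.96)/4.0435 = 63.73 mm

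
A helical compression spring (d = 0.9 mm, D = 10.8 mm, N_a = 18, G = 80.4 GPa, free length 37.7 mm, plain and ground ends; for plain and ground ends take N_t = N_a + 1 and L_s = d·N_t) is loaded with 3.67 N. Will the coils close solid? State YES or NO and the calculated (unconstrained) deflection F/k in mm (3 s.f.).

NO, δ = 12.6 mm

k = Gd⁴/(8D³N_a) = (80.4×10³)(0.9⁴)/(8·10.8³·18) = 0.2908 N/mm
N_t = 19; L_s = 0.9·19 = 17.1 mm; δ_solid = L₀ − L_s = 37.7 − 17.1 = 20.6 mm
δ = F/k = 3.67/0.2908 = 12.62 mm
δ < δ_solid → spring does not go solid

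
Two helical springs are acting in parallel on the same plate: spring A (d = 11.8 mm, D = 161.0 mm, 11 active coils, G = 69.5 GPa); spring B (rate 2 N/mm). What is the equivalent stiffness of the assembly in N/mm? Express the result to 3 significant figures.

k_A = Gd⁴/(8D³N_a) = (69.5×10³)(11.8⁴)/(8·161.0³·11) = 3.669 N/mm
Parallel: k_eq = 3.669 + 2 = 5.669 N/mm

5.67 N/mm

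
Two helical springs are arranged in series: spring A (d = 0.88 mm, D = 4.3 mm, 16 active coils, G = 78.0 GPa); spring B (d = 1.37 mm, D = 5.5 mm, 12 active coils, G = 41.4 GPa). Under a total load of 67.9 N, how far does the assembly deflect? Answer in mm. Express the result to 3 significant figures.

22.2 mm

k_A = Gd⁴/(8D³N_a) = (78.0×10³)(0.88⁴)/(8·4.3³·16) = 4.5963 N/mm
k_B = Gd⁴/(8D³N_a) = (41.4×10³)(1.37⁴)/(8·5.5³·12) = 9.1311 N/mm
Series: 1/k_eq = 1/4.5963 + 1/9.1311 = 0.32708; k_eq = 3.0573 N/mm
δ = F/k_eq = 67.9/3.0573 = 22.209 mm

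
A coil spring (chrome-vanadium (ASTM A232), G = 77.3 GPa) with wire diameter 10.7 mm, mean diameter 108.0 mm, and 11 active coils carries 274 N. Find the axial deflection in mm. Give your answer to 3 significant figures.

k = Gd⁴/(8D³N_a) = (77.3×10³)(10.7⁴)/(8·108.0³·11) = 9.1403 N/mm
δ = F/k = 274 / 9.1403 = 29.977 mm

30.0 mm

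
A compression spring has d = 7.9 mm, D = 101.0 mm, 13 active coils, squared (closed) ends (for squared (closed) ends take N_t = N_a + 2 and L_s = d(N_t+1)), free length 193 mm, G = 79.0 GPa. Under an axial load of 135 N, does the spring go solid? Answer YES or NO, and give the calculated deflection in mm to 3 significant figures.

NO, δ = 47.0 mm

k = Gd⁴/(8D³N_a) = (79.0×10³)(7.9⁴)/(8·101.0³·13) = 2.8717 N/mm
N_t = 15; L_s = 7.9·16 = 126.4 mm; δ_solid = L₀ − L_s = 193 − 126.4 = 66.6 mm
δ = F/k = 135/2.8717 = 47.011 mm
δ < δ_solid → spring does not go solid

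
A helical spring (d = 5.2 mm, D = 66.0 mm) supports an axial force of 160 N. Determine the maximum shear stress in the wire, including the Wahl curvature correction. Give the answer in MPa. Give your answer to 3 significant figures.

213 MPa

Spring index C = D/d = 66.0/5.2 = 12.6923
K_W = (4C−1)/(4C−4) + 0.615/C = 49.769/46.769 + 0.0485 = 1.1126
τ₀ = 8FD/(πd³) = 8·160·66.0/(π·5.2³) = 84480/441.73 = 191.25 MPa
τ_max = K·τ₀ = 1.1126 × 191.25 = 212.78 MPa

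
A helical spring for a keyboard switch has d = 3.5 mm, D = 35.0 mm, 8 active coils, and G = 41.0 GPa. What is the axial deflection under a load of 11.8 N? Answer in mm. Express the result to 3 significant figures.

k = Gd⁴/(8D³N_a) = (41.0×10³)(3.5⁴)/(8·35.0³·8) = 2.2422 N/mm
δ = F/k = 11.8 / 2.2422 = 5.2627 mm

5.26 mm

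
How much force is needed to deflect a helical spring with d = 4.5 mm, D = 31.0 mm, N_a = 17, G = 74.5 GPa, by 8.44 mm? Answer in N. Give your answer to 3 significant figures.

k = Gd⁴/(8D³N_a) = (74.5×10³)(4.5⁴)/(8·31.0³·17) = 7.5402 N/mm
F = k·δ = 7.5402 × 8.44 = 63.639 N

63.6 N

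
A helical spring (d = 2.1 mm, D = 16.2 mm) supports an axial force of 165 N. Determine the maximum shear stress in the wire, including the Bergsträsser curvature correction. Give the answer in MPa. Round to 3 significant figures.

Spring index C = D/d = 16.2/2.1 = 7.7143
K_B = (4C+2)/(4C−3) = 32.857/27.857 = 1.1795
τ₀ = 8FD/(πd³) = 8·165·16.2/(π·2.1³) = 21384/29.094 = 734.99 MPa
τ_max = K·τ₀ = 1.1795 × 734.99 = 866.91 MPa

867 MPa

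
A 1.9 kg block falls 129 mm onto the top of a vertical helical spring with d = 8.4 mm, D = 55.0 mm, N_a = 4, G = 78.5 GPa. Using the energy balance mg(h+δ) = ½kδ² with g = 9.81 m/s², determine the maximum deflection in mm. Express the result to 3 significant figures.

8.35 mm

k = Gd⁴/(8D³N_a) = (78.5×10³)(8.4⁴)/(8·55.0³·4) = 73.409 N/mm
W = mg = 1.9 × 9.81 = 18.639 N
½kδ² − Wδ − Wh = 0 → δ = (W + √(W² + 2kWh))/k
δ = (18.639 + √(347.41 + 353013))/73.409 = (18.639 + 594.44)/73.409 = 8.3516 mm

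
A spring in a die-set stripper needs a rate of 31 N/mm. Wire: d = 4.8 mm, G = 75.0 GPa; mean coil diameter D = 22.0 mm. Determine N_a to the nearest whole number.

15

N_a = Gd⁴/(8D³k) = (75.0×10³ × 4.8⁴)/(8 × 22.0³ × 31)
    = 3.98131e+07 / 2.6407e+06 = 15.08 → 15 coils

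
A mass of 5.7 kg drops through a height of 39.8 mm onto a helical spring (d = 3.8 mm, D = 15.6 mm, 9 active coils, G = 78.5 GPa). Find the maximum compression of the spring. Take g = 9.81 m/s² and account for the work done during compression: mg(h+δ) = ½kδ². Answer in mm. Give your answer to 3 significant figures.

9.61 mm

k = Gd⁴/(8D³N_a) = (78.5×10³)(3.8⁴)/(8·15.6³·9) = 59.882 N/mm
W = mg = 5.7 × 9.81 = 55.917 N
½kδ² − Wδ − Wh = 0 → δ = (W + √(W² + 2kWh))/k
δ = (55.917 + √(3126.7 + 266535))/59.882 = (55.917 + 519.29)/59.882 = 9.6056 mm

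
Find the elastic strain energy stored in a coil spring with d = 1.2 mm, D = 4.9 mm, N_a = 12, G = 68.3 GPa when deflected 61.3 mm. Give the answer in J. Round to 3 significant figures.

23.6 J

k = Gd⁴/(8D³N_a) = (68.3×10³)(1.2⁴)/(8·4.9³·12) = 12.54 N/mm
U = ½kδ² = 0.5 × 12.54 × 61.3² = 23560 N·mm = 23.56 J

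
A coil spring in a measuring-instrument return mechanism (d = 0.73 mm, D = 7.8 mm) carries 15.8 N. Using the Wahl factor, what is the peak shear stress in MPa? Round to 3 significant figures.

916 MPa

Spring index C = D/d = 7.8/0.73 = 10.6849
K_W = (4C−1)/(4C−4) + 0.615/C = 41.740/38.740 + 0.0576 = 1.1350
τ₀ = 8FD/(πd³) = 8·15.8·7.8/(π·0.73³) = 985.92/1.2221 = 806.72 MPa
τ_max = K·τ₀ = 1.1350 × 806.72 = 915.63 MPa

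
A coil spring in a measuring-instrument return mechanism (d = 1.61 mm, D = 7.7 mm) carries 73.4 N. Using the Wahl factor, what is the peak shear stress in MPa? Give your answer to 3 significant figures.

Spring index C = D/d = 7.7/1.61 = 4.7826
K_W = (4C−1)/(4C−4) + 0.615/C = 18.130/15.130 + 0.1286 = 1.3269
τ₀ = 8FD/(πd³) = 8·73.4·7.7/(π·1.61³) = 4521.44/13.111 = 344.87 MPa
τ_max = K·τ₀ = 1.3269 × 344.87 = 457.59 MPa

458 MPa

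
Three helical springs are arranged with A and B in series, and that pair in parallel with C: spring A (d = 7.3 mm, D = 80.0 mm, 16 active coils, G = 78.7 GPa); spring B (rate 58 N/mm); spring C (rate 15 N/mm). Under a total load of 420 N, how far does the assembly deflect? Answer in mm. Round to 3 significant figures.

k_A = Gd⁴/(8D³N_a) = (78.7×10³)(7.3⁴)/(8·80.0³·16) = 3.4103 N/mm
Springs A,B series: k_AB = 1/(1/3.4103+1/58) = 3.2209 N/mm; parallel with C: k_eq = 3.2209+15 = 18.221 N/mm
δ = F/k_eq = 420/18.221 = 23.05 mm

23.1 mm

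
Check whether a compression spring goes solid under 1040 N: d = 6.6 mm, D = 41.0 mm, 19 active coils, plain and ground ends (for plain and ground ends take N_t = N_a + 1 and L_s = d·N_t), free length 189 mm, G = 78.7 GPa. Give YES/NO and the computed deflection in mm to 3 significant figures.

k = Gd⁴/(8D³N_a) = (78.7×10³)(6.6⁴)/(8·41.0³·19) = 14.255 N/mm
N_t = 20; L_s = 6.6·20 = 132 mm; δ_solid = L₀ − L_s = 189 − 132 = 57 mm
δ = F/k = 1040/14.255 = 72.959 mm
δ ≥ δ_solid → spring goes solid

YES, δ = 73.0 mm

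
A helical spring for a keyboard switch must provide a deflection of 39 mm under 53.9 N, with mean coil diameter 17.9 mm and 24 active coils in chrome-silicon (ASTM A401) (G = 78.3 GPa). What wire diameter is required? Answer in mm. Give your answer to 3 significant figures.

2.10 mm

Required rate k = F/δ = 53.9/39 = 1.3821 N/mm
d = (8D³N_a·k / G)^(1/4) = (8·17.9³·24·1.3821 / (78.3×10³))^0.25
  = (19.437)^0.25 = 2.0997 mm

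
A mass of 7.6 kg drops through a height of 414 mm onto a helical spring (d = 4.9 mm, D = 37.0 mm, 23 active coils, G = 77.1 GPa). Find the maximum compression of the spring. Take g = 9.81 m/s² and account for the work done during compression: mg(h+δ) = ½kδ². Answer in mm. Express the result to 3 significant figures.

k = Gd⁴/(8D³N_a) = (77.1×10³)(4.9⁴)/(8·37.0³·23) = 4.7689 N/mm
W = mg = 7.6 × 9.81 = 74.556 N
½kδ² − Wδ − Wh = 0 → δ = (W + √(W² + 2kWh))/k
δ = (74.556 + √(5558.6 + 294394))/4.7689 = (74.556 + 547.68)/4.7689 = 130.48 mm

130 mm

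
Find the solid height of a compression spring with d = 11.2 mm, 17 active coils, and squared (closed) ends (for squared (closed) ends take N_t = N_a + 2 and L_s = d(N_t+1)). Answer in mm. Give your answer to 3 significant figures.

224 mm

squared (closed) ends: N_t = N_a + 2 = 17 + 2 = 19
L_s = d·(N_t+1) = 11.2 × 20 = 224 mm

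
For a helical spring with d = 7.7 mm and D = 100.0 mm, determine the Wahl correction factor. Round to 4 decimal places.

C = D/d = 100.0/7.7 = 12.9870
K_W = (4C−1)/(4C−4) + 0.615/C = 50.948/47.948 + 0.0474 = 1.1099

1.1099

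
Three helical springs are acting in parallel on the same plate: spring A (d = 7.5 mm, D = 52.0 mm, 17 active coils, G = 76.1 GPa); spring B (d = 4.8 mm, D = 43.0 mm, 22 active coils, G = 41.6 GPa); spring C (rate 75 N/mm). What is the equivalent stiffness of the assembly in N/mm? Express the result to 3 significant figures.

k_A = Gd⁴/(8D³N_a) = (76.1×10³)(7.5⁴)/(8·52.0³·17) = 12.592 N/mm
k_B = Gd⁴/(8D³N_a) = (41.6×10³)(4.8⁴)/(8·43.0³·22) = 1.5781 N/mm
Parallel: k_eq = 12.592 + 1.5781 + 75 = 89.17 N/mm

89.2 N/mm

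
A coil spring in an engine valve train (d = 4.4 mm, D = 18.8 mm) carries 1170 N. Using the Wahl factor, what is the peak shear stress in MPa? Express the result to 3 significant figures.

Spring index C = D/d = 18.8/4.4 = 4.2727
K_W = (4C−1)/(4C−4) + 0.615/C = 16.091/13.091 + 0.1439 = 1.3731
τ₀ = 8FD/(πd³) = 8·1170·18.8/(π·4.4³) = 175968/267.61 = 657.55 MPa
τ_max = K·τ₀ = 1.3731 × 657.55 = 902.88 MPa

903 MPa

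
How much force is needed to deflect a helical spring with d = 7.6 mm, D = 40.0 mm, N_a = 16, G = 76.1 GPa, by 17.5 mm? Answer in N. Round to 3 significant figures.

542 N

k = Gd⁴/(8D³N_a) = (76.1×10³)(7.6⁴)/(8·40.0³·16) = 30.992 N/mm
F = k·δ = 30.992 × 17.5 = 542.36 N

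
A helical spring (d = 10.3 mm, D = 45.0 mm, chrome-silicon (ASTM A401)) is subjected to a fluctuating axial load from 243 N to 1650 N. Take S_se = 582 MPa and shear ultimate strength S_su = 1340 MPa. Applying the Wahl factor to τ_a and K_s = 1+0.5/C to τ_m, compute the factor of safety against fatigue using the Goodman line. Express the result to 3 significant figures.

3.92

C = D/d = 45.0/10.3 = 4.3689; K_W = (4C−1)/(4C−4)+0.615/C = 1.3634; K_s = 1+0.5/C = 1.1144
F_a = (F_max−F_min)/2 = 703.5 N; F_m = (F_max+F_min)/2 = 946.5 N
τ_a = K_W·8F_aD/(πd³) = 1.3634 × 73.774 = 100.58 MPa
τ_m = K_s·8F_mD/(πd³) = 1.1144 × 99.257 = 110.62 MPa
Goodman: 1/n_f = τ_a/S_se + τ_m/S_su = 100.58/582 + 110.62/1340 = 0.17282 + 0.08255 = 0.25537
n_f = 1/0.25537 = 3.916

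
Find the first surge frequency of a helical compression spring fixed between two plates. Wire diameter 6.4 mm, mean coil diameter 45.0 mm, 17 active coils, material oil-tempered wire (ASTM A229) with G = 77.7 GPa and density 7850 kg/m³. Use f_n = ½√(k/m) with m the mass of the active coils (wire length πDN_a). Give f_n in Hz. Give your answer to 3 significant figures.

k = Gd⁴/(8D³N_a) = (77.7×10³)(6.4⁴)/(8·45.0³·17) = 10.519 N/mm = 10519 N/m
Wire length L = πDN_a = π·45.0·17 = 2403.3 mm
m = ρ·(πd²/4)·L = 7850 × 32.17×10⁻⁶ m² × 2.4033 m = 0.60692 kg
f_n = ½√(k/m) = 0.5·√(10519/0.60692) = 0.5·√(17331) = 65.824 Hz

65.8 Hz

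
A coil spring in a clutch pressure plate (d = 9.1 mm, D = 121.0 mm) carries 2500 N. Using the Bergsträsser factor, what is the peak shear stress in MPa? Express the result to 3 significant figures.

1120 MPa

Spring index C = D/d = 121.0/9.1 = 13.2967
K_B = (4C+2)/(4C−3) = 55.187/50.187 = 1.0996
τ₀ = 8FD/(πd³) = 8·2500·121.0/(π·9.1³) = 2.42e+06/2367.4 = 1022.2 MPa
τ_max = K·τ₀ = 1.0996 × 1022.2 = 1124.1 MPa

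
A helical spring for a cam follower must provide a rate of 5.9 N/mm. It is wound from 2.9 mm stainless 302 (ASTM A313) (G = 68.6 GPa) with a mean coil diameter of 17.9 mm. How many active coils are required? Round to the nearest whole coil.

N_a = Gd⁴/(8D³k) = (68.6×10³ × 2.9⁴)/(8 × 17.9³ × 5.9)
    = 4.85195e+06 / 270708 = 17.92 → 18 coils

18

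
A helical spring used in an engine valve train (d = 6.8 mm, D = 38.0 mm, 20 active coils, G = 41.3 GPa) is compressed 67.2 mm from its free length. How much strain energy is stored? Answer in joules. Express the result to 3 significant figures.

22.7 J

k = Gd⁴/(8D³N_a) = (41.3×10³)(6.8⁴)/(8·38.0³·20) = 10.058 N/mm
U = ½kδ² = 0.5 × 10.058 × 67.2² = 22710 N·mm = 22.71 J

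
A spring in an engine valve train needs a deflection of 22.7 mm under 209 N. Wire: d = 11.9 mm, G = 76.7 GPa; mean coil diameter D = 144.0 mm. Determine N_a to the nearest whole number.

7

Required rate k = F/δ = 209/22.7 = 9.207 N/mm
N_a = Gd⁴/(8D³k) = (76.7×10³ × 11.9⁴)/(8 × 144.0³ × 9.207)
    = 1.5381e+09 / 2.19937e+08 = 6.993 → 7 coils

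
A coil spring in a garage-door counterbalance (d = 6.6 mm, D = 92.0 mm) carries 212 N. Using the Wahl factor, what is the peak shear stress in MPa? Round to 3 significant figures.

Spring index C = D/d = 92.0/6.6 = 13.9394
K_W = (4C−1)/(4C−4) + 0.615/C = 54.758/51.758 + 0.0441 = 1.1021
τ₀ = 8FD/(πd³) = 8·212·92.0/(π·6.6³) = 156032/903.2 = 172.76 MPa
τ_max = K·τ₀ = 1.1021 × 172.76 = 190.39 MPa

190 MPa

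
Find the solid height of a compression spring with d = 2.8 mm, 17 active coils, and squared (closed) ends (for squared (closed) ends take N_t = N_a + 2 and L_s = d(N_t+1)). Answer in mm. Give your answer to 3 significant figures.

56.0 mm

squared (closed) ends: N_t = N_a + 2 = 17 + 2 = 19
L_s = d·(N_t+1) = 2.8 × 20 = 56 mm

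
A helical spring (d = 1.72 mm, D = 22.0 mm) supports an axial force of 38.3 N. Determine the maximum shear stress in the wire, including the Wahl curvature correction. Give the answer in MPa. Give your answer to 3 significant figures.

Spring index C = D/d = 22.0/1.72 = 12.7907
K_W = (4C−1)/(4C−4) + 0.615/C = 50.163/47.163 + 0.0481 = 1.1117
τ₀ = 8FD/(πd³) = 8·38.3·22.0/(π·1.72³) = 6740.8/15.986 = 421.67 MPa
τ_max = K·τ₀ = 1.1117 × 421.67 = 468.77 MPa

469 MPa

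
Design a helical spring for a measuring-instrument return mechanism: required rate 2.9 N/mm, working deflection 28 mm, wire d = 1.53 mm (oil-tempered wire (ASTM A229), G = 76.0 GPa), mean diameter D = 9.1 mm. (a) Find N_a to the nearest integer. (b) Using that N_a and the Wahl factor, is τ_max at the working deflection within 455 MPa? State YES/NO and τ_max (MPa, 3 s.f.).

(a) 24 coils; (b) NO, τ_max = 654 MPa

N_a = Gd⁴/(8D³k) = (76.0×10³)(1.53⁴)/(8·9.1³·2.9) = 23.82 → N_a = 24
Actual rate k = Gd⁴/(8D³·24) = 2.8784 N/mm
Working load F = kδ = 2.8784·28 = 80.596 N
C = 9.1/1.53 = 5.9477; K_W = (4C−1)/(4C−4)+0.615/C = 1.2550
τ_max = K_W·8FD/(πd³) = 1.2550·521.46 = 654.42 MPa
τ_max > 455 MPa → exceeds allowable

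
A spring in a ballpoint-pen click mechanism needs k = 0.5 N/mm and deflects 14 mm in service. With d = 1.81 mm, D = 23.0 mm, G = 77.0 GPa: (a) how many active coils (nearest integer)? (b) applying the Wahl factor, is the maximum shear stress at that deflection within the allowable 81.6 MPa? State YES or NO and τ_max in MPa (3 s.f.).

(a) 17 coils; (b) YES, τ_max = 76.8 MPa

N_a = Gd⁴/(8D³k) = (77.0×10³)(1.81⁴)/(8·23.0³·0.5) = 16.98 → N_a = 17
Actual rate k = Gd⁴/(8D³·17) = 0.49944 N/mm
Working load F = kδ = 0.49944·14 = 6.9921 N
C = 23.0/1.81 = 12.7072; K_W = (4C−1)/(4C−4)+0.615/C = 1.1125
τ_max = K_W·8FD/(πd³) = 1.1125·69.063 = 76.829 MPa
τ_max ≤ 81.6 MPa → acceptable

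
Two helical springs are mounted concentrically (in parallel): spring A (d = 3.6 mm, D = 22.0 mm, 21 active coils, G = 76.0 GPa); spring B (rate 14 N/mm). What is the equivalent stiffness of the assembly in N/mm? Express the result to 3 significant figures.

k_A = Gd⁴/(8D³N_a) = (76.0×10³)(3.6⁴)/(8·22.0³·21) = 7.1359 N/mm
Parallel: k_eq = 7.1359 + 14 = 21.136 N/mm

21.1 N/mm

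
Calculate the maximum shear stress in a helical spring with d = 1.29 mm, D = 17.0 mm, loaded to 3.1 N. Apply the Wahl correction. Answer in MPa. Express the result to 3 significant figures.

Spring index C = D/d = 17.0/1.29 = 13.1783
K_W = (4C−1)/(4C−4) + 0.615/C = 51.713/48.713 + 0.0467 = 1.1083
τ₀ = 8FD/(πd³) = 8·3.1·17.0/(π·1.29³) = 421.6/6.744 = 62.515 MPa
τ_max = K·τ₀ = 1.1083 × 62.515 = 69.282 MPa

69.3 MPa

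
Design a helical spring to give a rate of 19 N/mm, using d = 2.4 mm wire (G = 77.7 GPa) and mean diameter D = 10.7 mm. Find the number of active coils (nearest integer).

N_a = Gd⁴/(8D³k) = (77.7×10³ × 2.4⁴)/(8 × 10.7³ × 19)
    = 2.5779e+06 / 186207 = 13.84 → 14 coils

14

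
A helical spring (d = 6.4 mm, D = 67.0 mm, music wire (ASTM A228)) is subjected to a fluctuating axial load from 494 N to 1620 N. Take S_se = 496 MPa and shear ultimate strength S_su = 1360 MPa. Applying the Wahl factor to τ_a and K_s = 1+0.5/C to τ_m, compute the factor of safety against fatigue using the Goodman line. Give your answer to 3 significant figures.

C = D/d = 67.0/6.4 = 10.4688; K_W = (4C−1)/(4C−4)+0.615/C = 1.1380; K_s = 1+0.5/C = 1.0478
F_a = (F_max−F_min)/2 = 563 N; F_m = (F_max+F_min)/2 = 1057 N
τ_a = K_W·8F_aD/(πd³) = 1.1380 × 366.42 = 416.97 MPa
τ_m = K_s·8F_mD/(πd³) = 1.0478 × 687.94 = 720.8 MPa
Goodman: 1/n_f = τ_a/S_se + τ_m/S_su = 416.97/496 + 720.8/1360 = 0.84067 + 0.53000 = 1.3707
n_f = 1/1.3707 = 0.7296

0.730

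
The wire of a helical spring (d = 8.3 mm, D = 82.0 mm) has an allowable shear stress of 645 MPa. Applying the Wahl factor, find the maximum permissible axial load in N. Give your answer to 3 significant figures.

C = D/d = 82.0/8.3 = 9.8795
K_W = (4C−1)/(4C−4) + 0.615/C = 38.518/35.518 + 0.0623 = 1.1467
τ_max = K·8FD/(πd³) → F_max = τ_allow·πd³/(8DK)
F_max = 645·π·8.3³/(8·82.0·1.1467) = 1.1586e+06/752.24 = 1540.2 N

1540 N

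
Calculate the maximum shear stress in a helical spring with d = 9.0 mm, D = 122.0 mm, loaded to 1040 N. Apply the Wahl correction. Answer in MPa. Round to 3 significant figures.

490 MPa

Spring index C = D/d = 122.0/9.0 = 13.5556
K_W = (4C−1)/(4C−4) + 0.615/C = 53.222/50.222 + 0.0454 = 1.1051
τ₀ = 8FD/(πd³) = 8·1040·122.0/(π·9.0³) = 1.01504e+06/2290.2 = 443.21 MPa
τ_max = K·τ₀ = 1.1051 × 443.21 = 489.79 MPa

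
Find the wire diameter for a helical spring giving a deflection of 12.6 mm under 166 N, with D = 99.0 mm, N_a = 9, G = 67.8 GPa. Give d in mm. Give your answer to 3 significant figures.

10.8 mm

Required rate k = F/δ = 166/12.6 = 13.175 N/mm
d = (8D³N_a·k / G)^(1/4) = (8·99.0³·9·13.175 / (67.8×10³))^0.25
  = (13575)^0.25 = 10.7941 mm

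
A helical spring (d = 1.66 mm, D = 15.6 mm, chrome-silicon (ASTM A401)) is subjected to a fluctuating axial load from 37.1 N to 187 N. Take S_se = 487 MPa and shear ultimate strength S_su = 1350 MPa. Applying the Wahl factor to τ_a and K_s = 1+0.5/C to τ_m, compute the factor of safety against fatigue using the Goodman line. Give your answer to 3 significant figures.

0.434

C = D/d = 15.6/1.66 = 9.3976; K_W = (4C−1)/(4C−4)+0.615/C = 1.1548; K_s = 1+0.5/C = 1.0532
F_a = (F_max−F_min)/2 = 74.95 N; F_m = (F_max+F_min)/2 = 112.05 N
τ_a = K_W·8F_aD/(πd³) = 1.1548 × 650.9 = 751.63 MPa
τ_m = K_s·8F_mD/(πd³) = 1.0532 × 973.09 = 1024.9 MPa
Goodman: 1/n_f = τ_a/S_se + τ_m/S_su = 751.63/487 + 1024.9/1350 = 1.54338 + 0.75916 = 2.3025
n_f = 1/2.3025 = 0.4343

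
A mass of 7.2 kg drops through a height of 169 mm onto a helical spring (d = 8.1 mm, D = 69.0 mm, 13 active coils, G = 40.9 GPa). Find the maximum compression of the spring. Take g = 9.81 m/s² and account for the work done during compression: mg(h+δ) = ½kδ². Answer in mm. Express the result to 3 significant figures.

83.1 mm

k = Gd⁴/(8D³N_a) = (40.9×10³)(8.1⁴)/(8·69.0³·13) = 5.1533 N/mm
W = mg = 7.2 × 9.81 = 70.632 N
½kδ² − Wδ − Wh = 0 → δ = (W + √(W² + 2kWh))/k
δ = (70.632 + √(4988.9 + 123027))/5.1533 = (70.632 + 357.79)/5.1533 = 83.137 mm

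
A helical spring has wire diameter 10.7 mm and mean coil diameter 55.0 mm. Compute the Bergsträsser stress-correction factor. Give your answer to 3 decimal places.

C = D/d = 55.0/10.7 = 5.1402
K_B = (4C+2)/(4C−3) = 22.561/17.561 = 1.2847

1.285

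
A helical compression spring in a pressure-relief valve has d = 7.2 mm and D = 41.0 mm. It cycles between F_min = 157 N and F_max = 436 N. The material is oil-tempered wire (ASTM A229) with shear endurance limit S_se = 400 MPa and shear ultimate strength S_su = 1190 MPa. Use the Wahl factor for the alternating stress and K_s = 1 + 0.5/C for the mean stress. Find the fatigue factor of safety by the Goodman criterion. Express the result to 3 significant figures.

5.01

C = D/d = 41.0/7.2 = 5.6944; K_W = (4C−1)/(4C−4)+0.615/C = 1.2678; K_s = 1+0.5/C = 1.0878
F_a = (F_max−F_min)/2 = 139.5 N; F_m = (F_max+F_min)/2 = 296.5 N
τ_a = K_W·8F_aD/(πd³) = 1.2678 × 39.021 = 49.47 MPa
τ_m = K_s·8F_mD/(πd³) = 1.0878 × 82.938 = 90.22 MPa
Goodman: 1/n_f = τ_a/S_se + τ_m/S_su = 49.47/400 + 90.22/1190 = 0.12367 + 0.07582 = 0.19949
n_f = 1/0.19949 = 5.013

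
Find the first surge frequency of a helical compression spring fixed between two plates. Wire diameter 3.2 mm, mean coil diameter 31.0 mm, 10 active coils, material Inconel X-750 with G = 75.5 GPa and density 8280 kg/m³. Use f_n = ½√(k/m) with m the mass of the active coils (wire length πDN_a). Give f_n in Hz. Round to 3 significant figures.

k = Gd⁴/(8D³N_a) = (75.5×10³)(3.2⁴)/(8·31.0³·10) = 3.3218 N/mm = 3321.8 N/m
Wire length L = πDN_a = π·31.0·10 = 973.89 mm
m = ρ·(πd²/4)·L = 8280 × 8.0425×10⁻⁶ m² × 0.97389 m = 0.064853 kg
f_n = ½√(k/m) = 0.5·√(3321.8/0.064853) = 0.5·√(51220) = 113.16 Hz

113 Hz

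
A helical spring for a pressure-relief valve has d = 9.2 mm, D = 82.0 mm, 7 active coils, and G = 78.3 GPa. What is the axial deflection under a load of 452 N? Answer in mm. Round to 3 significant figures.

24.9 mm

k = Gd⁴/(8D³N_a) = (78.3×10³)(9.2⁴)/(8·82.0³·7) = 18.167 N/mm
δ = F/k = 452 / 18.167 = 24.88 mm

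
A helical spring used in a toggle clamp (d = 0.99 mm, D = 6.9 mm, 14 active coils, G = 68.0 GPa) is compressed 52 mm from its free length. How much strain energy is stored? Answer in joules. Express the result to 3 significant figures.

2.40 J

k = Gd⁴/(8D³N_a) = (68.0×10³)(0.99⁴)/(8·6.9³·14) = 1.7754 N/mm
U = ½kδ² = 0.5 × 1.7754 × 52² = 2400.3 N·mm = 2.4003 J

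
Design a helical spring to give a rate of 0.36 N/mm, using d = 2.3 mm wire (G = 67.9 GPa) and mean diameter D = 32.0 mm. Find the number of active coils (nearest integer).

20

N_a = Gd⁴/(8D³k) = (67.9×10³ × 2.3⁴)/(8 × 32.0³ × 0.36)
    = 1.90012e+06 / 94371.8 = 20.13 → 20 coils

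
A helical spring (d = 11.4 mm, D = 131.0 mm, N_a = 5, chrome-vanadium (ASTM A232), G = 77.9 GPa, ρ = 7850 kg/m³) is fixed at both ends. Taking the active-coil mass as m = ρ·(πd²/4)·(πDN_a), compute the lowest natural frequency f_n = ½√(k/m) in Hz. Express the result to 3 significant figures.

k = Gd⁴/(8D³N_a) = (77.9×10³)(11.4⁴)/(8·131.0³·5) = 14.631 N/mm = 14631 N/m
Wire length L = πDN_a = π·131.0·5 = 2057.7 mm
m = ρ·(πd²/4)·L = 7850 × 102.07×10⁻⁶ m² × 2.0577 m = 1.6488 kg
f_n = ½√(k/m) = 0.5·√(14631/1.6488) = 0.5·√(8874.1) = 47.101 Hz

47.1 Hz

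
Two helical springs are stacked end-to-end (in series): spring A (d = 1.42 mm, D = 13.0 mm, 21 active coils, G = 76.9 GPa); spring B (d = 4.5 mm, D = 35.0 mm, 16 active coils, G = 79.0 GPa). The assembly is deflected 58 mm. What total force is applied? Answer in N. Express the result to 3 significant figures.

43.0 N

k_A = Gd⁴/(8D³N_a) = (76.9×10³)(1.42⁴)/(8·13.0³·21) = 0.84711 N/mm
k_B = Gd⁴/(8D³N_a) = (79.0×10³)(4.5⁴)/(8·35.0³·16) = 5.9029 N/mm
Series: 1/k_eq = 1/0.84711 + 1/5.9029 = 1.3499; k_eq = 0.7408 N/mm
F = k_eq·δ = 0.7408·58 = 42.966 N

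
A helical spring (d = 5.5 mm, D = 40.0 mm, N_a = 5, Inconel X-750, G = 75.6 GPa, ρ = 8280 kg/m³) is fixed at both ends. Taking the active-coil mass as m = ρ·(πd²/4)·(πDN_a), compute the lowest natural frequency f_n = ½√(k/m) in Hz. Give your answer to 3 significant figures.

234 Hz

k = Gd⁴/(8D³N_a) = (75.6×10³)(5.5⁴)/(8·40.0³·5) = 27.023 N/mm = 27023 N/m
Wire length L = πDN_a = π·40.0·5 = 628.32 mm
m = ρ·(πd²/4)·L = 8280 × 23.758×10⁻⁶ m² × 0.62832 m = 0.1236 kg
f_n = ½√(k/m) = 0.5·√(27023/0.1236) = 0.5·√(2.1863e+05) = 233.79 Hz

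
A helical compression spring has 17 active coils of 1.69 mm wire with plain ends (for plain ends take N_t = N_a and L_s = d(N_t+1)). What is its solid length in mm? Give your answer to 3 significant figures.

30.4 mm

plain ends: N_t = N_a = 17
L_s = d·(N_t+1) = 1.69 × 18 = 30.42 mm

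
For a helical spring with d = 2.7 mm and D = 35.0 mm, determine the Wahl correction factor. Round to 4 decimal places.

1.1101

C = D/d = 35.0/2.7 = 12.9630
K_W = (4C−1)/(4C−4) + 0.615/C = 50.852/47.852 + 0.0474 = 1.1101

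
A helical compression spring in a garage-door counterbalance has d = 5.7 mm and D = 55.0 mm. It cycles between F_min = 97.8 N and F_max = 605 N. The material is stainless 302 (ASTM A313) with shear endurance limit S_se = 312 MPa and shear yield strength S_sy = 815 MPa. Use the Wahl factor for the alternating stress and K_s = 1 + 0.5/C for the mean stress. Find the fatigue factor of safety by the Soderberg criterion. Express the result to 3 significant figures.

0.952

C = D/d = 55.0/5.7 = 9.6491; K_W = (4C−1)/(4C−4)+0.615/C = 1.1505; K_s = 1+0.5/C = 1.0518
F_a = (F_max−F_min)/2 = 253.6 N; F_m = (F_max+F_min)/2 = 351.4 N
τ_a = K_W·8F_aD/(πd³) = 1.1505 × 191.79 = 220.65 MPa
τ_m = K_s·8F_mD/(πd³) = 1.0518 × 265.75 = 279.53 MPa
Soderberg: 1/n_f = τ_a/S_se + τ_m/S_sy = 220.65/312 + 279.53/815 = 0.70720 + 0.34298 = 1.0502
n_f = 1/1.0502 = 0.9522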